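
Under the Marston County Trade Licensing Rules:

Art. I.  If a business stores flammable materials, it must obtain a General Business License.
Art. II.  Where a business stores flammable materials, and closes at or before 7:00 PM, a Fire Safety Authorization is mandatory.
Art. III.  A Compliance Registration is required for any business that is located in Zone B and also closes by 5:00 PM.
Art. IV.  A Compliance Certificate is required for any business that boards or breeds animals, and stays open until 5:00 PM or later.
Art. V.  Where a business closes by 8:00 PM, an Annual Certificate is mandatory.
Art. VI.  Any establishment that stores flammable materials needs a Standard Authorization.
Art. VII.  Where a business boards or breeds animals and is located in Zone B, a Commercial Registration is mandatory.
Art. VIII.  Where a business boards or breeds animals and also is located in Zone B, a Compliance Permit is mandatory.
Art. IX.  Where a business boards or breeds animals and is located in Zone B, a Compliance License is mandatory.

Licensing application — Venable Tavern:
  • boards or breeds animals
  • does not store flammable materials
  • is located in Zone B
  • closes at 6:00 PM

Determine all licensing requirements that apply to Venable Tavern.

Art. I. does not store flammable materials → General Business License not required.
Art. II. does not store flammable materials; closes 6:00 PM, at/before 7:00 PM → Fire Safety Authorization not required.
Art. III. is located in Zone B; closes 6:00 PM, after 5:00 PM → Compliance Registration not required.
Art. IV. boards or breeds animals; closes 6:00 PM, after 5:00 PM → Compliance Certificate required.
Art. V. closes 6:00 PM, at/before 8:00 PM → Annual Certificate required.
Art. VI. does not store flammable materials → Standard Authorization not required.
Art. VII. boards or breeds animals; is located in Zone B → Commercial Registration required.
Art. VIII. boards or breeds animals; is located in Zone B → Compliance Permit required.
Art. IX. boards or breeds animals; is located in Zone B → Compliance License required.

Annual Certificate, Commercial Registration, Compliance Certificate, Compliance License, Compliance Permit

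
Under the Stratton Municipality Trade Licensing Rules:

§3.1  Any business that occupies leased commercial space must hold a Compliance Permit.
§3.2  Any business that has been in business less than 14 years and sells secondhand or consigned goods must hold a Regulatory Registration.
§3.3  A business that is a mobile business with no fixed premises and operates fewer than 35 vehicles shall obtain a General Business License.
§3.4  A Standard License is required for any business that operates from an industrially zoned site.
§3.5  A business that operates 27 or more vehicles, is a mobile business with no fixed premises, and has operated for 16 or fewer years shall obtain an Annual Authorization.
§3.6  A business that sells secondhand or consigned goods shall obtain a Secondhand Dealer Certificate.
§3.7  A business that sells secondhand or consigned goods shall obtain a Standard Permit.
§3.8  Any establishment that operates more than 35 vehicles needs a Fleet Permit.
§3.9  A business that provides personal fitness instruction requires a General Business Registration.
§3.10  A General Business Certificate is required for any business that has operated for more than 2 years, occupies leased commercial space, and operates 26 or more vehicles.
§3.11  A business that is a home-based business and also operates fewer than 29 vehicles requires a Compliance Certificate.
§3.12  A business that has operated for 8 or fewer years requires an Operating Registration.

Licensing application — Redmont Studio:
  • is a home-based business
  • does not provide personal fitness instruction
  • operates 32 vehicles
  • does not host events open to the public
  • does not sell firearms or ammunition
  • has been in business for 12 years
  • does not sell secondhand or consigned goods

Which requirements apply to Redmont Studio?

None

§3.1 is a home-based business (not: occupies leased commercial space) → Compliance Permit not required.
§3.2 years in business 12 < 14; does not sell secondhand or consigned goods → Regulatory Registration not required.
§3.3 is a home-based business (not: is a mobile business with no fixed premises); vehicles 32 < 35 → General Business License not required.
§3.4 is a home-based business (not: operates from an industrially zoned site) → Standard License not required.
§3.5 vehicles 32 ≥ 27; is a home-based business (not: is a mobile business with no fixed premises); years in business 12 ≤ 16 → Annual Authorization not required.
§3.6 does not sell secondhand or consigned goods → Secondhand Dealer Certificate not required.
§3.7 does not sell secondhand or consigned goods → Standard Permit not required.
§3.8 vehicles 32 ≤ 35 → Fleet Permit not required.
§3.9 does not provide personal fitness instruction → General Business Registration not required.
§3.10 years in business 12 > 2; is a home-based business (not: occupies leased commercial space); vehicles 32 ≥ 26 → General Business Certificate not required.
§3.11 is a home-based business; vehicles 32 ≥ 29 → Compliance Certificate not required.
§3.12 years in business 12 > 8 → Operating Registration not required.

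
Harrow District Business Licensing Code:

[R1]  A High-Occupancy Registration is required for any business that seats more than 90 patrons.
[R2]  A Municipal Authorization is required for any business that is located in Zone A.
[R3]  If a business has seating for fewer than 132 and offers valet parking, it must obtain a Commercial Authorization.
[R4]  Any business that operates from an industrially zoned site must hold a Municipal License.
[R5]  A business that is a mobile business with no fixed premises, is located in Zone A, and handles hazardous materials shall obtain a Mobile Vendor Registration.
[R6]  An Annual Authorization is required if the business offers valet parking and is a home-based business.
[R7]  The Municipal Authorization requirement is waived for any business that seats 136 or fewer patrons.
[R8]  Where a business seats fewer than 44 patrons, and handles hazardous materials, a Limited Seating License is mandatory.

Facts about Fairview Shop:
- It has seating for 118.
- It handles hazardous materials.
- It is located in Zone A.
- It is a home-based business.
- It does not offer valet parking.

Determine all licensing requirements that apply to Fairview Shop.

High-Occupancy Registration

[R1] seating 118 > 90 → High-Occupancy Registration required.
[R2] is located in Zone A → Municipal Authorization required.
[R3] seating 118 < 132; does not offer valet parking → Commercial Authorization not required.
[R4] is a home-based business (not: operates from an industrially zoned site) → Municipal License not required.
[R5] is a home-based business (not: is a mobile business with no fixed premises); is located in Zone A; handles hazardous materials → Mobile Vendor Registration not required.
[R6] does not offer valet parking; is a home-based business → Annual Authorization not required.
[R7] seating 118 ≤ 136 → exempt from Municipal Authorization.
[R8] seating 118 ≥ 44; handles hazardous materials → Limited Seating License not required.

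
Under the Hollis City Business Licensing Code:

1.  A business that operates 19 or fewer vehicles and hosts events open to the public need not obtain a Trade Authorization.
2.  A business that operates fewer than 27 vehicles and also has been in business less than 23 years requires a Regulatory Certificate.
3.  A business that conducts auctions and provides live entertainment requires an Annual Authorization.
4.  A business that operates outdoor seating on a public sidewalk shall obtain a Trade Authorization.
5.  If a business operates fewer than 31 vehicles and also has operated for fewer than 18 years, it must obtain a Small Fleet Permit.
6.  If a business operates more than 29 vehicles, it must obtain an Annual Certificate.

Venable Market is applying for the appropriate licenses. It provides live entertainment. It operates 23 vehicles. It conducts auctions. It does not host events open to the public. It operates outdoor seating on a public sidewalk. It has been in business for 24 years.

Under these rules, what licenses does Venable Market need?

1. vehicles 23 > 19; does not host events open to the public → Trade Authorization exemption does not apply.
2. vehicles 23 < 27; years in business 24 ≥ 23 → Regulatory Certificate not required.
3. conducts auctions; provides live entertainment → Annual Authorization required.
4. operates outdoor seating on a public sidewalk → Trade Authorization required.
5. vehicles 23 < 31; years in business 24 ≥ 18 → Small Fleet Permit not required.
6. vehicles 23 ≤ 29 → Annual Certificate not required.

Annual Authorization, Trade Authorization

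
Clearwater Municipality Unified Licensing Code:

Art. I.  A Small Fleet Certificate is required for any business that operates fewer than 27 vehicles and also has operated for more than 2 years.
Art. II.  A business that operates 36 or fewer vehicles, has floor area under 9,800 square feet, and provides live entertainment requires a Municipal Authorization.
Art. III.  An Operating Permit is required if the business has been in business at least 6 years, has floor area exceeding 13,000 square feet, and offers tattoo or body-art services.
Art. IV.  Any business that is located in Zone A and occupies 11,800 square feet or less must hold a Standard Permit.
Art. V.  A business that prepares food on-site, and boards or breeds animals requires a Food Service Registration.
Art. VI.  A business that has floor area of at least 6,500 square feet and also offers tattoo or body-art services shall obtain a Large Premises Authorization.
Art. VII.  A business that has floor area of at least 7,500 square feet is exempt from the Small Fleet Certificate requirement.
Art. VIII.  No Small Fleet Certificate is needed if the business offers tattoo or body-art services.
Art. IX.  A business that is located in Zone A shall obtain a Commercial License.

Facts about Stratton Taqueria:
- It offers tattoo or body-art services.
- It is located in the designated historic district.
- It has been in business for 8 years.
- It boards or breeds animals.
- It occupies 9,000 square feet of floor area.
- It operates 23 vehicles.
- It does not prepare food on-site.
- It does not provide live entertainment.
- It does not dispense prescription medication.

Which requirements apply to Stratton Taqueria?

Art. I. vehicles 23 < 27; years in business 8 > 2 → Small Fleet Certificate required.
Art. II. vehicles 23 ≤ 36; floor area 9,000 square feet < 9,800 square feet; does not provide live entertainment → Municipal Authorization not required.
Art. III. years in business 8 ≥ 6; floor area 9,000 square feet ≤ 13,000 square feet; offers tattoo or body-art services → Operating Permit not required.
Art. IV. is located in the designated historic district (not: is located in Zone A); floor area 9,000 square feet ≤ 11,800 square feet → Standard Permit not required.
Art. V. does not prepare food on-site; boards or breeds animals → Food Service Registration not required.
Art. VI. floor area 9,000 square feet ≥ 6,500 square feet; offers tattoo or body-art services → Large Premises Authorization required.
Art. VII. floor area 9,000 square feet ≥ 7,500 square feet → exempt from Small Fleet Certificate.
Art. VIII. offers tattoo or body-art services → exempt from Small Fleet Certificate.
Art. IX. is located in the designated historic district (not: is located in Zone A) → Commercial License not required.

Large Premises Authorization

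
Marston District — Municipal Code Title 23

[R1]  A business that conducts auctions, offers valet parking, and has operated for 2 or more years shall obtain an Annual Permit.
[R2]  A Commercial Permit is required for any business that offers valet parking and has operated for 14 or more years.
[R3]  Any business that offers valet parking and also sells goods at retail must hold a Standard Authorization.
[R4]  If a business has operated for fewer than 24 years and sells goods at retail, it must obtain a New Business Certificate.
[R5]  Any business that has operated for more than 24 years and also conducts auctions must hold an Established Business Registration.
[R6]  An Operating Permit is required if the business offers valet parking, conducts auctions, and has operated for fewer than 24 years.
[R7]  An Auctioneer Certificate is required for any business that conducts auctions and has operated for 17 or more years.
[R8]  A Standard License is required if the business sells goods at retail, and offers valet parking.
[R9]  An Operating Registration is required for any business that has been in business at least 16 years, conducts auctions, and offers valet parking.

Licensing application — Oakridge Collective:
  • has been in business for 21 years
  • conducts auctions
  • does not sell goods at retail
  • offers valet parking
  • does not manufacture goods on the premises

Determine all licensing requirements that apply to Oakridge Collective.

[R1] conducts auctions; offers valet parking; years in business 21 ≥ 2 → Annual Permit required.
[R2] offers valet parking; years in business 21 ≥ 14 → Commercial Permit required.
[R3] offers valet parking; does not sell goods at retail → Standard Authorization not required.
[R4] years in business 21 < 24; does not sell goods at retail → New Business Certificate not required.
[R5] years in business 21 ≤ 24; conducts auctions → Established Business Registration not required.
[R6] offers valet parking; conducts auctions; years in business 21 < 24 → Operating Permit required.
[R7] conducts auctions; years in business 21 ≥ 17 → Auctioneer Certificate required.
[R8] does not sell goods at retail; offers valet parking → Standard License not required.
[R9] years in business 21 ≥ 16; conducts auctions; offers valet parking → Operating Registration required.

Annual Permit, Auctioneer Certificate, Commercial Permit, Operating Permit, Operating Registration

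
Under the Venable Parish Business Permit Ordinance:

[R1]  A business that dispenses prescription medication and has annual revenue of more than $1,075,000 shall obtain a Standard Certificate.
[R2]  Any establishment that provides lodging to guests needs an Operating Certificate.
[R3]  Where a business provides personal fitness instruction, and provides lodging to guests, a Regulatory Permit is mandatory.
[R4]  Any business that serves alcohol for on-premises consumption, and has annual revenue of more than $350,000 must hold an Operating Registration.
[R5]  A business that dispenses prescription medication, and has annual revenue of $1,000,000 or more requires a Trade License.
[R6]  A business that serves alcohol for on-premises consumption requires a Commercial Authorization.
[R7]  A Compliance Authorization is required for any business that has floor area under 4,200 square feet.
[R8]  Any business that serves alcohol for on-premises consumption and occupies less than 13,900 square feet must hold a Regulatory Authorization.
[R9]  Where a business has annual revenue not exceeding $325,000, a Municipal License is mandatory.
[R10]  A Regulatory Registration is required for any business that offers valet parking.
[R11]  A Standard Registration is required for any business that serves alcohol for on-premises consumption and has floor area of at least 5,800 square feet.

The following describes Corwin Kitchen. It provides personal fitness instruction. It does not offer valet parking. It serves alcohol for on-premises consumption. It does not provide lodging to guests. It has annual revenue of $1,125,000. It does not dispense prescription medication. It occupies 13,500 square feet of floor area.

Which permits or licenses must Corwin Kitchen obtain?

[R1] does not dispense prescription medication; revenue $1,125,000 > $1,075,000 → Standard Certificate not required.
[R2] does not provide lodging to guests → Operating Certificate not required.
[R3] provides personal fitness instruction; does not provide lodging to guests → Regulatory Permit not required.
[R4] serves alcohol for on-premises consumption; revenue $1,125,000 > $350,000 → Operating Registration required.
[R5] does not dispense prescription medication; revenue $1,125,000 ≥ $1,000,000 → Trade License not required.
[R6] serves alcohol for on-premises consumption → Commercial Authorization required.
[R7] floor area 13,500 square feet ≥ 4,200 square feet → Compliance Authorization not required.
[R8] serves alcohol for on-premises consumption; floor area 13,500 square feet < 13,900 square feet → Regulatory Authorization required.
[R9] revenue $1,125,000 > $325,000 → Municipal License not required.
[R10] does not offer valet parking → Regulatory Registration not required.
[R11] serves alcohol for on-premises consumption; floor area 13,500 square feet ≥ 5,800 square feet → Standard Registration required.

Commercial Authorization, Operating Registration, Regulatory Authorization, Standard Registration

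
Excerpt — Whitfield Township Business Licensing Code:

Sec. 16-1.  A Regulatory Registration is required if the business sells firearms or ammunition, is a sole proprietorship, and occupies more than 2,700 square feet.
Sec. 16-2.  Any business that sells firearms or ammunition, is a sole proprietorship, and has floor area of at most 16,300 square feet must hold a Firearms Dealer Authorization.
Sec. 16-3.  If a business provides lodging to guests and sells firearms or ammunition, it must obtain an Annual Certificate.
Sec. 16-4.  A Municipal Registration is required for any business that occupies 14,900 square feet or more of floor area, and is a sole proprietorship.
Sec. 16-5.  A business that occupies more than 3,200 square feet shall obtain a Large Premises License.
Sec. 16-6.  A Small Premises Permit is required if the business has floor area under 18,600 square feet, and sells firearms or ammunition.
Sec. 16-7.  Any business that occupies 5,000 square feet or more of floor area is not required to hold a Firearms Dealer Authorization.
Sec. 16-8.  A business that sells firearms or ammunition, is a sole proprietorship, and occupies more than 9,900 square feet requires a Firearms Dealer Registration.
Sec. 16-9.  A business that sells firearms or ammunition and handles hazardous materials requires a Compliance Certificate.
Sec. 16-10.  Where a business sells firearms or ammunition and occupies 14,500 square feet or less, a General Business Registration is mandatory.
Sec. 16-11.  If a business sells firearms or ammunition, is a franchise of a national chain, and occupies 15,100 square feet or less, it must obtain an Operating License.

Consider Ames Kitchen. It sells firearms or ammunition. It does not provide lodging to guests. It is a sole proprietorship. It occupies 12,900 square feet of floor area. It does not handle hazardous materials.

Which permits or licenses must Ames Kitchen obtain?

Firearms Dealer Registration, General Business Registration, Large Premises License, Regulatory Registration, Small Premises Permit

Sec. 16-1. sells firearms or ammunition; is a sole proprietorship; floor area 12,900 square feet > 2,700 square feet → Regulatory Registration required.
Sec. 16-2. sells firearms or ammunition; is a sole proprietorship; floor area 12,900 square feet ≤ 16,300 square feet → Firearms Dealer Authorization required.
Sec. 16-3. does not provide lodging to guests; sells firearms or ammunition → Annual Certificate not required.
Sec. 16-4. floor area 12,900 square feet < 14,900 square feet; is a sole proprietorship → Municipal Registration not required.
Sec. 16-5. floor area 12,900 square feet > 3,200 square feet → Large Premises License required.
Sec. 16-6. floor area 12,900 square feet < 18,600 square feet; sells firearms or ammunition → Small Premises Permit required.
Sec. 16-7. floor area 12,900 square feet ≥ 5,000 square feet → exempt from Firearms Dealer Authorization.
Sec. 16-8. sells firearms or ammunition; is a sole proprietorship; floor area 12,900 square feet > 9,900 square feet → Firearms Dealer Registration required.
Sec. 16-9. sells firearms or ammunition; does not handle hazardous materials → Compliance Certificate not required.
Sec. 16-10. sells firearms or ammunition; floor area 12,900 square feet ≤ 14,500 square feet → General Business Registration required.
Sec. 16-11. sells firearms or ammunition; is a sole proprietorship (not: is a franchise of a national chain); floor area 12,900 square feet ≤ 15,100 square feet → Operating License not required.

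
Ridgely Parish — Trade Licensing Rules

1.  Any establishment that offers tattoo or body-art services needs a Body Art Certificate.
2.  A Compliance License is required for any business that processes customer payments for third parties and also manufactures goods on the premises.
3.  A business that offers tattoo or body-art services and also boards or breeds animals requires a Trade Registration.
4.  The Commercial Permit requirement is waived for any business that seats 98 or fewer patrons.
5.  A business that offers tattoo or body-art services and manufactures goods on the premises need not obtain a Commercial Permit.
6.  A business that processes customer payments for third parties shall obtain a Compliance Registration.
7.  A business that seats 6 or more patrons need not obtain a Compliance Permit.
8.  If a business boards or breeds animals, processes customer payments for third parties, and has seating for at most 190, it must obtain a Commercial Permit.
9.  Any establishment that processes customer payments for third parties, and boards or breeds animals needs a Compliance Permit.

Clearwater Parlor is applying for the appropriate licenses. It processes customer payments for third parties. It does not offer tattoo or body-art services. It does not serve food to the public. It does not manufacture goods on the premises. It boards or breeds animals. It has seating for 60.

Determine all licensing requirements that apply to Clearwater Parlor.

1. does not offer tattoo or body-art services → Body Art Certificate not required.
2. processes customer payments for third parties; does not manufacture goods on the premises → Compliance License not required.
3. does not offer tattoo or body-art services; boards or breeds animals → Trade Registration not required.
4. seating 60 ≤ 98 → exempt from Commercial Permit.
5. does not offer tattoo or body-art services; does not manufacture goods on the premises → Commercial Permit exemption does not apply.
6. processes customer payments for third parties → Compliance Registration required.
7. seating 60 ≥ 6 → exempt from Compliance Permit.
8. boards or breeds animals; processes customer payments for third parties; seating 60 ≤ 190 → Commercial Permit required.
9. processes customer payments for third parties; boards or breeds animals → Compliance Permit required.

Compliance Registration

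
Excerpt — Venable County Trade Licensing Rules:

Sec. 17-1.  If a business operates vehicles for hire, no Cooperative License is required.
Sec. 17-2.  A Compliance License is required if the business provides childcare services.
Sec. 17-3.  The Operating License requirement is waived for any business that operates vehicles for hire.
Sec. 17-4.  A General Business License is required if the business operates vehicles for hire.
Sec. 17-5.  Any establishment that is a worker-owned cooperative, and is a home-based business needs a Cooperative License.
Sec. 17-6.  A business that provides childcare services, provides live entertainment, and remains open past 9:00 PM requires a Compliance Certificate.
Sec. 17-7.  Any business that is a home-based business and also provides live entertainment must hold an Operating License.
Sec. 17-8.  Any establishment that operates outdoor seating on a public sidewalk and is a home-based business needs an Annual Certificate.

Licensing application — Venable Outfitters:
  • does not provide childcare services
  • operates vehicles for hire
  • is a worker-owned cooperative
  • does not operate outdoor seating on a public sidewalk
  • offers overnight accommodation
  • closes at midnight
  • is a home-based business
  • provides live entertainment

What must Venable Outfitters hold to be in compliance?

Sec. 17-1. operates vehicles for hire → exempt from Cooperative License.
Sec. 17-2. does not provide childcare services → Compliance License not required.
Sec. 17-3. operates vehicles for hire → exempt from Operating License.
Sec. 17-4. operates vehicles for hire → General Business License required.
Sec. 17-5. is a worker-owned cooperative; is a home-based business → Cooperative License required.
Sec. 17-6. does not provide childcare services; provides live entertainment; closes midnight, after 9:00 PM → Compliance Certificate not required.
Sec. 17-7. is a home-based business; provides live entertainment → Operating License required.
Sec. 17-8. does not operate outdoor seating on a public sidewalk; is a home-based business → Annual Certificate not required.

General Business License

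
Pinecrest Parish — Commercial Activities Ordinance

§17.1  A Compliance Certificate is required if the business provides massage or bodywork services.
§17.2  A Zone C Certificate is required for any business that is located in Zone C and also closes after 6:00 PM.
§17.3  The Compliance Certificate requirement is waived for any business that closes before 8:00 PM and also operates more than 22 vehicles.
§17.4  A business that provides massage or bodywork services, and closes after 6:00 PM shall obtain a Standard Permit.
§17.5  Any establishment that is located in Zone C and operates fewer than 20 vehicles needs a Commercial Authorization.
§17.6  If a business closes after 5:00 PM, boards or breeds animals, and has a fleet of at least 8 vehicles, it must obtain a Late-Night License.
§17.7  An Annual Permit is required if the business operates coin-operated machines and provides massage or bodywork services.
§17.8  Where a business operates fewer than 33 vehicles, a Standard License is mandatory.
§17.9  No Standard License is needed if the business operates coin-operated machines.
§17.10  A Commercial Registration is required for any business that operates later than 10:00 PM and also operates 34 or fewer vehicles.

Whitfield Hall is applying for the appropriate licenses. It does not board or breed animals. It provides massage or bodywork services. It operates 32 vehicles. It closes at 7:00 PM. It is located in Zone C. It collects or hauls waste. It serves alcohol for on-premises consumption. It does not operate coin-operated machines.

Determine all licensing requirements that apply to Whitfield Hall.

§17.1 provides massage or bodywork services → Compliance Certificate required.
§17.2 is located in Zone C; closes 7:00 PM, after 6:00 PM → Zone C Certificate required.
§17.3 closes 7:00 PM, at/before 8:00 PM; vehicles 32 > 22 → exempt from Compliance Certificate.
§17.4 provides massage or bodywork services; closes 7:00 PM, after 6:00 PM → Standard Permit required.
§17.5 is located in Zone C; vehicles 32 ≥ 20 → Commercial Authorization not required.
§17.6 closes 7:00 PM, after 5:00 PM; does not board or breed animals; vehicles 32 ≥ 8 → Late-Night License not required.
§17.7 does not operate coin-operated machines; provides massage or bodywork services → Annual Permit not required.
§17.8 vehicles 32 < 33 → Standard License required.
§17.9 does not operate coin-operated machines → Standard License exemption does not apply.
§17.10 closes 7:00 PM, at/before 10:00 PM; vehicles 32 ≤ 34 → Commercial Registration not required.

Standard License, Standard Permit, Zone C Certificate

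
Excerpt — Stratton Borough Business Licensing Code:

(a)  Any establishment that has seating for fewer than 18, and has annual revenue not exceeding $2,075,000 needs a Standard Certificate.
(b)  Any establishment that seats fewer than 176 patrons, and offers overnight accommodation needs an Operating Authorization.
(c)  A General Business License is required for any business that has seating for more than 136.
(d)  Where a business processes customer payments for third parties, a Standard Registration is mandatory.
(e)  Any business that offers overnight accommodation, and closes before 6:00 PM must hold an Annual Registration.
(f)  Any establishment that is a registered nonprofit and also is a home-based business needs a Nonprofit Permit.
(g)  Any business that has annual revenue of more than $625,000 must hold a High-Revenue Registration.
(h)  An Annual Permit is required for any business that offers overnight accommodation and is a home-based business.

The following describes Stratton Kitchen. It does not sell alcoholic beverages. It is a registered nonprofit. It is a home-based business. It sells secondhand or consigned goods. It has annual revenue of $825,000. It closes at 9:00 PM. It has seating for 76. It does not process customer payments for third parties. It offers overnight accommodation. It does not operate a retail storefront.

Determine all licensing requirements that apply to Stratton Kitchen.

(a) seating 76 ≥ 18; revenue $825,000 ≤ $2,075,000 → Standard Certificate not required.
(b) seating 76 < 176; offers overnight accommodation → Operating Authorization required.
(c) seating 76 ≤ 136 → General Business License not required.
(d) does not process customer payments for third parties → Standard Registration not required.
(e) offers overnight accommodation; closes 9:00 PM, after 6:00 PM → Annual Registration not required.
(f) is a registered nonprofit; is a home-based business → Nonprofit Permit required.
(g) revenue $825,000 > $625,000 → High-Revenue Registration required.
(h) offers overnight accommodation; is a home-based business → Annual Permit required.

Annual Permit, High-Revenue Registration, Nonprofit Permit, Operating Authorization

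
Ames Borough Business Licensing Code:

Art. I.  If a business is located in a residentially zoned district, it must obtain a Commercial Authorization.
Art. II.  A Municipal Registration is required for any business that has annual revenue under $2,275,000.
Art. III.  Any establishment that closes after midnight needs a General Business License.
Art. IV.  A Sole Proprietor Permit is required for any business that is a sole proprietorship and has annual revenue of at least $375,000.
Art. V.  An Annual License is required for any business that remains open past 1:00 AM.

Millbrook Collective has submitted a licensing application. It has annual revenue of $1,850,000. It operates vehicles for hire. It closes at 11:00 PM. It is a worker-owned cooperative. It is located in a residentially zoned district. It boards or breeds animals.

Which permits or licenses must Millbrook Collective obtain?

Commercial Authorization, Municipal Registration

Art. I. is located in a residentially zoned district → Commercial Authorization required.
Art. II. revenue $1,850,000 < $2,275,000 → Municipal Registration required.
Art. III. closes 11:00 PM, at/before midnight → General Business License not required.
Art. IV. is a worker-owned cooperative (not: is a sole proprietorship); revenue $1,850,000 ≥ $375,000 → Sole Proprietor Permit not required.
Art. V. closes 11:00 PM, at/before 1:00 AM → Annual License not required.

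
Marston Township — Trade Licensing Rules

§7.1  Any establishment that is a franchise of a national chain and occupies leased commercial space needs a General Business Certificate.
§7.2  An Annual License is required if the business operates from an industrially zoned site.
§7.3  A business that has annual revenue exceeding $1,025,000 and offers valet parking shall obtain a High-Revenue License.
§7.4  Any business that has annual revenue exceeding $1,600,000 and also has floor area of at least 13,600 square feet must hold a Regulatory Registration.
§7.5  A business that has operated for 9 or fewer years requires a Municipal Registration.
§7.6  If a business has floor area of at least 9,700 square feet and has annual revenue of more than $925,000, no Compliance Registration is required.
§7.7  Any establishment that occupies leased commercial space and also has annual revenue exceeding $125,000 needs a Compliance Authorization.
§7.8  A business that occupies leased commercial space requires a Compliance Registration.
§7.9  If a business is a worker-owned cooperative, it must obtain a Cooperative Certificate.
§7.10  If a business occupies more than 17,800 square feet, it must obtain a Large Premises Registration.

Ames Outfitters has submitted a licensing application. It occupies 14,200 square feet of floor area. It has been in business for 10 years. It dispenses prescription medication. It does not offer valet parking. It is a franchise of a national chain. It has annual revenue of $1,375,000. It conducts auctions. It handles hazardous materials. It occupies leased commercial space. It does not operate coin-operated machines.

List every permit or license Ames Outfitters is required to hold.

§7.1 is a franchise of a national chain; occupies leased commercial space → General Business Certificate required.
§7.2 occupies leased commercial space (not: operates from an industrially zoned site) → Annual License not required.
§7.3 revenue $1,375,000 > $1,025,000; does not offer valet parking → High-Revenue License not required.
§7.4 revenue $1,375,000 ≤ $1,600,000; floor area 14,200 square feet ≥ 13,600 square feet → Regulatory Registration not required.
§7.5 years in business 10 > 9 → Municipal Registration not required.
§7.6 floor area 14,200 square feet ≥ 9,700 square feet; revenue $1,375,000 > $925,000 → exempt from Compliance Registration.
§7.7 occupies leased commercial space; revenue $1,375,000 > $125,000 → Compliance Authorization required.
§7.8 occupies leased commercial space → Compliance Registration required.
§7.9 is a franchise of a national chain (not: is a worker-owned cooperative) → Cooperative Certificate not required.
§7.10 floor area 14,200 square feet ≤ 17,800 square feet → Large Premises Registration not required.

Compliance Authorization, General Business Certificate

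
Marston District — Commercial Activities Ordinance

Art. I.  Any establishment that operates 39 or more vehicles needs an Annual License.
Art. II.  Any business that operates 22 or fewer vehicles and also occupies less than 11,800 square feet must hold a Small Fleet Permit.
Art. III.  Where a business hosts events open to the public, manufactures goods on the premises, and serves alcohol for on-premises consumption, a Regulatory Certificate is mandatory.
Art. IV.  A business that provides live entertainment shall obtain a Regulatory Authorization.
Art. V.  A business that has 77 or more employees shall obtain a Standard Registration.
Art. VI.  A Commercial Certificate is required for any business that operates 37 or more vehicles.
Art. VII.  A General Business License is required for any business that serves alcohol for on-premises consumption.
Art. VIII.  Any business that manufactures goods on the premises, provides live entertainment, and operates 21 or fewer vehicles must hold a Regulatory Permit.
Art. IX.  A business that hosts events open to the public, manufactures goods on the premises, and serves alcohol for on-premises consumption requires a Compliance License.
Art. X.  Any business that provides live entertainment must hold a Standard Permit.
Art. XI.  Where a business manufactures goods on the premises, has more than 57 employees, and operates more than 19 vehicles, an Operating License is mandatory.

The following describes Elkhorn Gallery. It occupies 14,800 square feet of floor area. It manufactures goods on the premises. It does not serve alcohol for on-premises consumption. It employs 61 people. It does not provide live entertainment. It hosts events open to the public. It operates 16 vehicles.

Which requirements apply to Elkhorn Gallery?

Art. I. vehicles 16 < 39 → Annual License not required.
Art. II. vehicles 16 ≤ 22; floor area 14,800 square feet ≥ 11,800 square feet → Small Fleet Permit not required.
Art. III. hosts events open to the public; manufactures goods on the premises; does not serve alcohol for on-premises consumption → Regulatory Certificate not required.
Art. IV. does not provide live entertainment → Regulatory Authorization not required.
Art. V. employees 61 < 77 → Standard Registration not required.
Art. VI. vehicles 16 < 37 → Commercial Certificate not required.
Art. VII. does not serve alcohol for on-premises consumption → General Business License not required.
Art. VIII. manufactures goods on the premises; does not provide live entertainment; vehicles 16 ≤ 21 → Regulatory Permit not required.
Art. IX. hosts events open to the public; manufactures goods on the premises; does not serve alcohol for on-premises consumption → Compliance License not required.
Art. X. does not provide live entertainment → Standard Permit not required.
Art. XI. manufactures goods on the premises; employees 61 > 57; vehicles 16 ≤ 19 → Operating License not required.

None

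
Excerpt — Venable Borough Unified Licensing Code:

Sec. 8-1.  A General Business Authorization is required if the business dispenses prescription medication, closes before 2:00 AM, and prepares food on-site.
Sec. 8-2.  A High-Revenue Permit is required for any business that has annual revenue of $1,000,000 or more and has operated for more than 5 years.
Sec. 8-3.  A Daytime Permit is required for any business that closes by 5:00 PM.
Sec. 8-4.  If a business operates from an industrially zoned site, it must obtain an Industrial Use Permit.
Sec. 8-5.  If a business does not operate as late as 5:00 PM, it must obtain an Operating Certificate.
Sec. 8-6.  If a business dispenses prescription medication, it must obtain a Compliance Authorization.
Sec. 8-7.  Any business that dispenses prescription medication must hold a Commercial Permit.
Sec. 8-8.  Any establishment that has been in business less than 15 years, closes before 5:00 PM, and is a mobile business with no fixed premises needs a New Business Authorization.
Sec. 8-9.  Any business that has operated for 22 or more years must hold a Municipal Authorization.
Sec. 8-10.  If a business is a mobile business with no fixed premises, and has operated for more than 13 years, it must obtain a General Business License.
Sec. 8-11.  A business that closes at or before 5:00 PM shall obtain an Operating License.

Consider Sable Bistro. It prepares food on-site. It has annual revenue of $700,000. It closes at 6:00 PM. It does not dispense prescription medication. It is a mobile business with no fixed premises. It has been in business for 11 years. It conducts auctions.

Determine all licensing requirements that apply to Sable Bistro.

None

Sec. 8-1. does not dispense prescription medication; closes 6:00 PM, at/before 2:00 AM; prepares food on-site → General Business Authorization not required.
Sec. 8-2. revenue $700,000 < $1,000,000; years in business 11 > 5 → High-Revenue Permit not required.
Sec. 8-3. closes 6:00 PM, after 5:00 PM → Daytime Permit not required.
Sec. 8-4. is a mobile business with no fixed premises (not: operates from an industrially zoned site) → Industrial Use Permit not required.
Sec. 8-5. closes 6:00 PM, after 5:00 PM → Operating Certificate not required.
Sec. 8-6. does not dispense prescription medication → Compliance Authorization not required.
Sec. 8-7. does not dispense prescription medication → Commercial Permit not required.
Sec. 8-8. years in business 11 < 15; closes 6:00 PM, after 5:00 PM; is a mobile business with no fixed premises → New Business Authorization not required.
Sec. 8-9. years in business 11 < 22 → Municipal Authorization not required.
Sec. 8-10. is a mobile business with no fixed premises; years in business 11 ≤ 13 → General Business License not required.
Sec. 8-11. closes 6:00 PM, after 5:00 PM → Operating License not required.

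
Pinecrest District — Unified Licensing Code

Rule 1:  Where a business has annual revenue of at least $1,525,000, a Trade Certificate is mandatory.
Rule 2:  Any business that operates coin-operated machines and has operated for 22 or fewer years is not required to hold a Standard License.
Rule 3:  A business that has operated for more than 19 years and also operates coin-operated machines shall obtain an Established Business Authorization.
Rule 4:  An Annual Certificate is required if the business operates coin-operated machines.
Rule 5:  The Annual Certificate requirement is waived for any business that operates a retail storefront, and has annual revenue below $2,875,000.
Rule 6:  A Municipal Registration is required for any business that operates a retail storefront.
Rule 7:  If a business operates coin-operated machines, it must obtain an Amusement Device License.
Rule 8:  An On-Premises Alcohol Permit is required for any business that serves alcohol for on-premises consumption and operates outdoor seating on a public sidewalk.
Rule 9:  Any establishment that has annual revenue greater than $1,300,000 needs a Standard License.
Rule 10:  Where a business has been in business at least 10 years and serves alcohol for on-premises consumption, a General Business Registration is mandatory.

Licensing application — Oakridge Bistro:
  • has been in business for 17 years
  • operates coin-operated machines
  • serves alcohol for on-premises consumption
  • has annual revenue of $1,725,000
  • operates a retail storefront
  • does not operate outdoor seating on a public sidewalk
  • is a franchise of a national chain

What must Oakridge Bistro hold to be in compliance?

Rule 1: revenue $1,725,000 ≥ $1,525,000 → Trade Certificate required.
Rule 2: operates coin-operated machines; years in business 17 ≤ 22 → exempt from Standard License.
Rule 3: years in business 17 ≤ 19; operates coin-operated machines → Established Business Authorization not required.
Rule 4: operates coin-operated machines → Annual Certificate required.
Rule 5: operates a retail storefront; revenue $1,725,000 < $2,875,000 → exempt from Annual Certificate.
Rule 6: operates a retail storefront → Municipal Registration required.
Rule 7: operates coin-operated machines → Amusement Device License required.
Rule 8: serves alcohol for on-premises consumption; does not operate outdoor seating on a public sidewalk → On-Premises Alcohol Permit not required.
Rule 9: revenue $1,725,000 > $1,300,000 → Standard License required.
Rule 10: years in business 17 ≥ 10; serves alcohol for on-premises consumption → General Business Registration required.

Amusement Device License, General Business Registration, Municipal Registration, Trade Certificate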